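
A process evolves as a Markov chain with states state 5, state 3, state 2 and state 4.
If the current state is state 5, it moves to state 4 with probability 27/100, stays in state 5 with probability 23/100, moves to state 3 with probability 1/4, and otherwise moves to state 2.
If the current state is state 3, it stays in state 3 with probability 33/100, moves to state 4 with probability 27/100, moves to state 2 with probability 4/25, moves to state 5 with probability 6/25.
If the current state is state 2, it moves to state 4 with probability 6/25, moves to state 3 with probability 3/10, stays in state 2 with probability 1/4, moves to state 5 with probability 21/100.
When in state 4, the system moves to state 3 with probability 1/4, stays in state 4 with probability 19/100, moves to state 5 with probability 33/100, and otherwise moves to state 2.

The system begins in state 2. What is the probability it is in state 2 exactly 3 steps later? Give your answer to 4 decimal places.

0.2193

Propagate the distribution vector 3 steps from state 2.
After 0 steps: (0.0000, 0.0000, 1.0000, 0.0000)
After 1 step: (0.2100, 0.3000, 0.2500, 0.2400)
After 2 steps: (0.2520, 0.2865, 0.2182, 0.2433)
After 3 steps: (0.2528, 0.2838, 0.2193, 0.2440)
P(in state 2 after 3 steps) = 0.2193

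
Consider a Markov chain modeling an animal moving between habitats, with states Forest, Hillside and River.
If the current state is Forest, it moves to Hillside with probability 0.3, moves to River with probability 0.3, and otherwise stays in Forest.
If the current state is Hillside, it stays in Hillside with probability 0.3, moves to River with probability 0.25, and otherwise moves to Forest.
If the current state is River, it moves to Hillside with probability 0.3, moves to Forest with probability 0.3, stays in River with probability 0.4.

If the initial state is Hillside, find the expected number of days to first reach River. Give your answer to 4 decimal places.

3.6842

Let t(s) be the expected number of days to first reach River from state s, with t(River) = 0. Conditioning on the first day:
t(Forest) = 1 + 0.4·t(Forest) + 0.3·t(Hillside)
t(Hillside) = 1 + 0.45·t(Forest) + 0.3·t(Hillside)
Solving: t(Forest) = 3.5088, t(Hillside) = 3.6842.
Expected days from Hillside to River: 3.6842.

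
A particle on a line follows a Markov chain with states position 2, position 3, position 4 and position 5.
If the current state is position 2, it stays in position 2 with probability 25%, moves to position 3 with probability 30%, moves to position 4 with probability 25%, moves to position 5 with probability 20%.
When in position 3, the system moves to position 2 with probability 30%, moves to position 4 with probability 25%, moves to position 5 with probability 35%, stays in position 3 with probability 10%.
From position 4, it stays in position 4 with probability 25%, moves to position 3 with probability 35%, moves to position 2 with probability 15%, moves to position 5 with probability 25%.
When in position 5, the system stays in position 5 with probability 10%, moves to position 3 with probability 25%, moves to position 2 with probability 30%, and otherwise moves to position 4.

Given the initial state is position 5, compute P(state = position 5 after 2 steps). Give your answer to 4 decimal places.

0.2450

Propagate the distribution vector 2 steps from position 5.
After 0 steps: (0.0000, 0.0000, 0.0000, 1.0000)
After 1 step: (0.3000, 0.2500, 0.3500, 0.1000)
After 2 steps: (0.2325, 0.2625, 0.2600, 0.2450)
P(in position 5 after 2 steps) = 0.2450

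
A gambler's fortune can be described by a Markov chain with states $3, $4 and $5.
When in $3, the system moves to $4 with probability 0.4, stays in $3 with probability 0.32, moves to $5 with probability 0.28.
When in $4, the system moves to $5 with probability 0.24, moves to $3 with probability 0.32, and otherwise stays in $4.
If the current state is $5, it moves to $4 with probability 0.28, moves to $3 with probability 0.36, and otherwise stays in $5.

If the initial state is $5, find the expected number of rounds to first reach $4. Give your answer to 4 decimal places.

3.1100

Let t(s) be the expected number of rounds to first reach $4 from state s, with t($4) = 0. Conditioning on the first round:
t($3) = 1 + 0.32·t($3) + 0.28·t($5)
t($5) = 1 + 0.36·t($3) + 0.36·t($5)
Solving: t($3) = 2.7512, t($5) = 3.1100.
Expected rounds from $5 to $4: 3.1100.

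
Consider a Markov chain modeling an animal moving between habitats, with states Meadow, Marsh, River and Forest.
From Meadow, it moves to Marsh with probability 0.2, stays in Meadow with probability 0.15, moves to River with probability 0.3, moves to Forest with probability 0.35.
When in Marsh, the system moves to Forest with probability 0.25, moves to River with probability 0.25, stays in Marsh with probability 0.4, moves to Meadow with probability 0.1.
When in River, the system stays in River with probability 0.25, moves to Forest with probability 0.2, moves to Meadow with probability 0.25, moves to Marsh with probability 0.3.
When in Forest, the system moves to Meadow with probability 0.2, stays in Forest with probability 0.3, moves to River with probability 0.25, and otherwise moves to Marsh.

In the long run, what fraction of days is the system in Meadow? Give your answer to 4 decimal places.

0.1743

Let the stationary distribution be π with π = πP and π_1 + π_2 + π_3 + π_4 = 1.
π_1 = 0.15·π_1 + 0.1·π_2 + 0.25·π_3 + 0.2·π_4
π_2 = 0.2·π_1 + 0.4·π_2 + 0.3·π_3 + 0.25·π_4
π_3 = 0.3·π_1 + 0.25·π_2 + 0.25·π_3 + 0.25·π_4
Solving with the normalization constraint gives π = (0.1743, 0.2991, 0.2587, 0.2679).
So the stationary probability of Meadow is 0.1743.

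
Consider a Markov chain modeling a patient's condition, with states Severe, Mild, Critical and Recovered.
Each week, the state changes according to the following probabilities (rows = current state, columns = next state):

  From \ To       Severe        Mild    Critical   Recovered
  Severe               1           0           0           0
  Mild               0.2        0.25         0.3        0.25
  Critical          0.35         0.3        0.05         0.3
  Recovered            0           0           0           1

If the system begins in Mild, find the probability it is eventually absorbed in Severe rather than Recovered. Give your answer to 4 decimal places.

0.4739

Let h(s) be the probability of absorption at Severe starting from transient state s. Then h(Severe) = 1 and h(Recovered) = 0. By first-step analysis:
h(Mild) = 0.2·1 + 0.25·h(Mild) + 0.3·h(Critical) + 0.25·0
h(Critical) = 0.35·1 + 0.3·h(Mild) + 0.05·h(Critical) + 0.3·0
Solving: h(Mild) = 0.4739, h(Critical) = 0.5181.
Starting from Mild, the probability is 0.4739.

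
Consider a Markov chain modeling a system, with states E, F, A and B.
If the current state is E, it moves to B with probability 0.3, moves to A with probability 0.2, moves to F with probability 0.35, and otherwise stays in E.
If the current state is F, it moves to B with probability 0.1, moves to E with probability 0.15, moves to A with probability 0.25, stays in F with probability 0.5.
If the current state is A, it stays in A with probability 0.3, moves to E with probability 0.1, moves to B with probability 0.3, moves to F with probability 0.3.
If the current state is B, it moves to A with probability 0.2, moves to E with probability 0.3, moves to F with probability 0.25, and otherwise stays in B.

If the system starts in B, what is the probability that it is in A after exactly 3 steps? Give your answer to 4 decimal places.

0.2409

Propagate the distribution vector 3 steps from B.
After 0 steps: (0.0000, 0.0000, 0.0000, 1.0000)
After 1 step: (0.3000, 0.2500, 0.2000, 0.2500)
After 2 steps: (0.1775, 0.3525, 0.2325, 0.2375)
After 3 steps: (0.1740, 0.3675, 0.2409, 0.2176)
P(in A after 3 steps) = 0.2409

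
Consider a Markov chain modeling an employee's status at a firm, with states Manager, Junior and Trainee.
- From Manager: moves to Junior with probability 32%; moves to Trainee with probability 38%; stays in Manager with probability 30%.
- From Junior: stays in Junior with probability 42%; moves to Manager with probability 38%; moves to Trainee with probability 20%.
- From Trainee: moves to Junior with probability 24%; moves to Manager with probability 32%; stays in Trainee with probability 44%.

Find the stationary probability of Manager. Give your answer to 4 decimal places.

0.3329

Let the stationary distribution be π with π = πP and π_1 + π_2 + π_3 = 1.
π_1 = 0.3·π_1 + 0.38·π_2 + 0.32·π_3
π_2 = 0.32·π_1 + 0.42·π_2 + 0.24·π_3
Solving with the normalization constraint gives π = (0.3329, 0.3252, 0.3420).
So the stationary probability of Manager is 0.3329.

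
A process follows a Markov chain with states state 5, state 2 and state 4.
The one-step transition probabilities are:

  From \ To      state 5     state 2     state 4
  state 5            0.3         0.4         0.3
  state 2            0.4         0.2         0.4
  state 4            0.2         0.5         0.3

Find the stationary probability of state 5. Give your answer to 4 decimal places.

0.3025

Let the stationary distribution be π with π = πP and π_1 + π_2 + π_3 = 1.
π_1 = 0.3·π_1 + 0.4·π_2 + 0.2·π_3
π_2 = 0.4·π_1 + 0.2·π_2 + 0.5·π_3
Solving with the normalization constraint gives π = (0.3025, 0.3613, 0.3361).
So the stationary probability of state 5 is 0.3025.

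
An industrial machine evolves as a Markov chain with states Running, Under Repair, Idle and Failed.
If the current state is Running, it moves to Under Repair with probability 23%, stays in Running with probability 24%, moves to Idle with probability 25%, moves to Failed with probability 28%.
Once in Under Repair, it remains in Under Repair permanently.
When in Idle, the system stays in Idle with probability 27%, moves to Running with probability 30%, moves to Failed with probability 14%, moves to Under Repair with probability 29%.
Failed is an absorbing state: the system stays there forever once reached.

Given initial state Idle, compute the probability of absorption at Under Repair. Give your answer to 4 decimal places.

0.6032

Let h(s) be the probability of absorption at Under Repair starting from transient state s. Then h(Under Repair) = 1 and h(Failed) = 0. By first-step analysis:
h(Running) = 0.24·h(Running) + 0.23·1 + 0.25·h(Idle) + 0.28·0
h(Idle) = 0.3·h(Running) + 0.29·1 + 0.27·h(Idle) + 0.14·0
Solving: h(Running) = 0.5010, h(Idle) = 0.6032.
Starting from Idle, the probability is 0.6032.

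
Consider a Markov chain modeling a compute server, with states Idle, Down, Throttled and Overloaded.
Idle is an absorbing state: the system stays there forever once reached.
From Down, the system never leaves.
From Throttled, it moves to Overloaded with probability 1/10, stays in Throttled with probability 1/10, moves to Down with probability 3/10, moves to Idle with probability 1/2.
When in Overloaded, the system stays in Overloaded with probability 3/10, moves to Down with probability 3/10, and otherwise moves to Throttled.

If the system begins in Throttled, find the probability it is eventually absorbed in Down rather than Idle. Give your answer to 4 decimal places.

Let h(s) be the probability of absorption at Down starting from transient state s. Then h(Down) = 1 and h(Idle) = 0. By first-step analysis:
h(Throttled) = 0.5·0 + 0.3·1 + 0.1·h(Throttled) + 0.1·h(Overloaded)
h(Overloaded) = 0.3·1 + 0.4·h(Throttled) + 0.3·h(Overloaded)
Solving: h(Throttled) = 0.4068, h(Overloaded) = 0.6610.
Starting from Throttled, the probability is 0.4068.

0.4068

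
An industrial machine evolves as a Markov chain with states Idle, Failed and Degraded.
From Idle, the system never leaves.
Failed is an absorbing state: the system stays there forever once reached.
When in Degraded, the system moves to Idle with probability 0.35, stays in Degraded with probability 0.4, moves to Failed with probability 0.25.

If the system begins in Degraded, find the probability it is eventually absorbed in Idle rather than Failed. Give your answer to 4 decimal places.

0.5833

Let h(s) be the probability of absorption at Idle starting from transient state s. Then h(Idle) = 1 and h(Failed) = 0. By first-step analysis:
h(Degraded) = 0.35·1 + 0.25·0 + 0.4·h(Degraded)
Solving: h(Degraded) = 0.5833.
Starting from Degraded, the probability is 0.5833.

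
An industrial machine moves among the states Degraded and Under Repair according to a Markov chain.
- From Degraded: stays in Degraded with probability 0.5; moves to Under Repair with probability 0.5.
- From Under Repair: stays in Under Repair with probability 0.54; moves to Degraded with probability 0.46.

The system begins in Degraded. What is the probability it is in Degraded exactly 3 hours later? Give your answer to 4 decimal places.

Propagate the distribution vector 3 hours from Degraded.
After 0 hours: (1.0000, 0.0000)
After 1 hour: (0.5000, 0.5000)
After 2 hours: (0.4800, 0.5200)
After 3 hours: (0.4792, 0.5208)
P(in Degraded after 3 hours) = 0.4792

0.4792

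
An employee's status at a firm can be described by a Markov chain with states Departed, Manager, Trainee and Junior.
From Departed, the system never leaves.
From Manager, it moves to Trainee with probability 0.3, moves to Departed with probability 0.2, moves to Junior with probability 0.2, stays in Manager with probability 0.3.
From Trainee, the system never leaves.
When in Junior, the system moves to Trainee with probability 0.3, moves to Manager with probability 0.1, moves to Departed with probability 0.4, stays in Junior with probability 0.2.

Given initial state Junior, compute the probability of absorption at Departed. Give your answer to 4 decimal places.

Let h(s) be the probability of absorption at Departed starting from transient state s. Then h(Departed) = 1 and h(Trainee) = 0. By first-step analysis:
h(Manager) = 0.2·1 + 0.3·h(Manager) + 0.3·0 + 0.2·h(Junior)
h(Junior) = 0.4·1 + 0.1·h(Manager) + 0.3·0 + 0.2·h(Junior)
Solving: h(Manager) = 0.4444, h(Junior) = 0.5556.
Starting from Junior, the probability is 0.5556.

0.5556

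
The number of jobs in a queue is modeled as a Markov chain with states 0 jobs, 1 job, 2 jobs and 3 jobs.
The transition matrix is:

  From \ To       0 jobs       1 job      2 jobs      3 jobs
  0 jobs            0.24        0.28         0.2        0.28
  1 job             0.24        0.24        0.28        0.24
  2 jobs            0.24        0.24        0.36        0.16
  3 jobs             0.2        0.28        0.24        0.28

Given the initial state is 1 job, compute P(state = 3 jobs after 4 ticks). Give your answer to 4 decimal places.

0.2368

Propagate the distribution vector 4 ticks from 1 job.
After 0 ticks: (0.0000, 1.0000, 0.0000, 0.0000)
After 1 tick: (0.2400, 0.2400, 0.2800, 0.2400)
After 2 ticks: (0.2304, 0.2592, 0.2736, 0.2368)
After 3 ticks: (0.2305, 0.2587, 0.2740, 0.2368)
After 4 ticks: (0.2305, 0.2587, 0.2740, 0.2368)
P(in 3 jobs after 4 ticks) = 0.2368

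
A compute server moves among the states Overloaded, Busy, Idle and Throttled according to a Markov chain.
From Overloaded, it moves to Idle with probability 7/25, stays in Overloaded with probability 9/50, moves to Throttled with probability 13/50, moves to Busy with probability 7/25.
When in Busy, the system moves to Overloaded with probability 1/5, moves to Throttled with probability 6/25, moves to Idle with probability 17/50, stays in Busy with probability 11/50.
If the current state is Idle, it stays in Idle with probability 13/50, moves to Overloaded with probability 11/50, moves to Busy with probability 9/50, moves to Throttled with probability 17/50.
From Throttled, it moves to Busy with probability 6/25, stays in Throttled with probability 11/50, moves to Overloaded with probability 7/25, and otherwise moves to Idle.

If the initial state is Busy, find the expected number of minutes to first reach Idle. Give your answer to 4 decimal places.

Let t(s) be the expected number of minutes to first reach Idle from state s, with t(Idle) = 0. Conditioning on the first minute:
t(Overloaded) = 1 + 0.18·t(Overloaded) + 0.28·t(Busy) + 0.26·t(Throttled)
t(Busy) = 1 + 0.2·t(Overloaded) + 0.22·t(Busy) + 0.24·t(Throttled)
t(Throttled) = 1 + 0.28·t(Overloaded) + 0.24·t(Busy) + 0.22·t(Throttled)
Solving: t(Overloaded) = 3.4436, t(Busy) = 3.2473, t(Throttled) = 3.5174.
Expected minutes from Busy to Idle: 3.2473.

3.2473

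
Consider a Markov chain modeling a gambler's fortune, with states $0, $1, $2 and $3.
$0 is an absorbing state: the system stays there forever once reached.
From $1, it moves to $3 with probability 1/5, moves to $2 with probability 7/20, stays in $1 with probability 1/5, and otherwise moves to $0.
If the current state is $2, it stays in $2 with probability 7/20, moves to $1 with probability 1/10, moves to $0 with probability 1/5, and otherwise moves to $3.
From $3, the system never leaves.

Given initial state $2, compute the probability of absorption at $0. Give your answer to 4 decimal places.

0.3814

Let h(s) be the probability of absorption at $0 starting from transient state s. Then h($0) = 1 and h($3) = 0. By first-step analysis:
h($1) = 0.25·1 + 0.2·h($1) + 0.35·h($2) + 0.2·0
h($2) = 0.2·1 + 0.1·h($1) + 0.35·h($2) + 0.35·0
Solving: h($1) = 0.4794, h($2) = 0.3814.
Starting from $2, the probability is 0.3814.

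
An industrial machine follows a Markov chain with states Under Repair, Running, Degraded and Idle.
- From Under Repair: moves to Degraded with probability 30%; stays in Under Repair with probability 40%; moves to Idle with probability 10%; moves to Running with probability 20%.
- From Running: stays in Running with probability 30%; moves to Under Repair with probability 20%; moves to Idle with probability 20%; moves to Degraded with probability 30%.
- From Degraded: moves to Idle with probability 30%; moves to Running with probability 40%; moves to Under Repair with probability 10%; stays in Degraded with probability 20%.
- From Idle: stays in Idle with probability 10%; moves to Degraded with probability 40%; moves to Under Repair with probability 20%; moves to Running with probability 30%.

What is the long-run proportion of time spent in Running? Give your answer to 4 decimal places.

0.3076

Let the stationary distribution be π with π = πP and π_1 + π_2 + π_3 + π_4 = 1.
π_1 = 0.4·π_1 + 0.2·π_2 + 0.1·π_3 + 0.2·π_4
π_2 = 0.2·π_1 + 0.3·π_2 + 0.4·π_3 + 0.3·π_4
π_3 = 0.3·π_1 + 0.3·π_2 + 0.2·π_3 + 0.4·π_4
Solving with the normalization constraint gives π = (0.2138, 0.3076, 0.2899, 0.1887).
So the stationary probability of Running is 0.3076.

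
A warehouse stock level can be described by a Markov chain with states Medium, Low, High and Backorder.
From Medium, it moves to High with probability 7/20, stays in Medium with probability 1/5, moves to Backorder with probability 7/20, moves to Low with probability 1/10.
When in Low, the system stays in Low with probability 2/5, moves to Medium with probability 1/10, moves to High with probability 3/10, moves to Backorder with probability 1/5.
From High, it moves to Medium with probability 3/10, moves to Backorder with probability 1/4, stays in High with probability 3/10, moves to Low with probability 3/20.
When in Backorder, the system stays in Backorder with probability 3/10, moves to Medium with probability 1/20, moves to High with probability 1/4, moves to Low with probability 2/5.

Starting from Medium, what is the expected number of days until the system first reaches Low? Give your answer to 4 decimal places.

4.8421

Let t(s) be the expected number of days to first reach Low from state s, with t(Low) = 0. Conditioning on the first day:
t(Medium) = 1 + 0.2·t(Medium) + 0.35·t(High) + 0.35·t(Backorder)
t(High) = 1 + 0.3·t(Medium) + 0.3·t(High) + 0.25·t(Backorder)
t(Backorder) = 1 + 0.05·t(Medium) + 0.25·t(High) + 0.3·t(Backorder)
Solving: t(Medium) = 4.8421, t(High) = 4.7424, t(Backorder) = 3.4681.
Expected days from Medium to Low: 4.8421.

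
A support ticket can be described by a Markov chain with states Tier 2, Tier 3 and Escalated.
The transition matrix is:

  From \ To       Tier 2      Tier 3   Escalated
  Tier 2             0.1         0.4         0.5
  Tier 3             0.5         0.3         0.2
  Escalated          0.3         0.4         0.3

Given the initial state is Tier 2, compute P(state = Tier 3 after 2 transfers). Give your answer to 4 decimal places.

0.3600

Sum over the intermediate state after 1 transfer:
P = P(Tier 2→Tier 2)·P(Tier 2→Tier 3) + P(Tier 2→Tier 3)·P(Tier 3→Tier 3) + P(Tier 2→Escalated)·P(Escalated→Tier 3)
  = 0.1×0.4 + 0.4×0.3 + 0.5×0.4
  = 0.0400 + 0.1200 + 0.2000 = 0.3600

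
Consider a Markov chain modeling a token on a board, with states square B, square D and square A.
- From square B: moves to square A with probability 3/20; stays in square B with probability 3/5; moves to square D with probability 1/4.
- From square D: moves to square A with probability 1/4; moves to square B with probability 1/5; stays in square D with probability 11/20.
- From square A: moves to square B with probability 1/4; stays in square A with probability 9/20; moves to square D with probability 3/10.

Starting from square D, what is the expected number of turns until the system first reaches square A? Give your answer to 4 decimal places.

4.6154

Let t(s) be the expected number of turns to first reach square A from state s, with t(square A) = 0. Conditioning on the first turn:
t(square B) = 1 + 0.6·t(square B) + 0.25·t(square D)
t(square D) = 1 + 0.2·t(square B) + 0.55·t(square D)
Solving: t(square B) = 5.3846, t(square D) = 4.6154.
Expected turns from square D to square A: 4.6154.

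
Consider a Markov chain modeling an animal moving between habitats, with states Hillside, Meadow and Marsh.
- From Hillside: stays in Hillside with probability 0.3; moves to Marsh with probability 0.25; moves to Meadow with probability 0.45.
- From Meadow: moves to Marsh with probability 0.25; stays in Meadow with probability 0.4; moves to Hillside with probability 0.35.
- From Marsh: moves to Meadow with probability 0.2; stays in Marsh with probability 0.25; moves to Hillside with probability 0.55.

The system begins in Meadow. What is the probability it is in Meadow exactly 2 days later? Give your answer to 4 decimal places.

Sum over the intermediate state after 1 day:
P = P(Meadow→Hillside)·P(Hillside→Meadow) + P(Meadow→Meadow)·P(Meadow→Meadow) + P(Meadow→Marsh)·P(Marsh→Meadow)
  = 0.35×0.45 + 0.4×0.4 + 0.25×0.2
  = 0.1575 + 0.1600 + 0.0500 = 0.3675

0.3675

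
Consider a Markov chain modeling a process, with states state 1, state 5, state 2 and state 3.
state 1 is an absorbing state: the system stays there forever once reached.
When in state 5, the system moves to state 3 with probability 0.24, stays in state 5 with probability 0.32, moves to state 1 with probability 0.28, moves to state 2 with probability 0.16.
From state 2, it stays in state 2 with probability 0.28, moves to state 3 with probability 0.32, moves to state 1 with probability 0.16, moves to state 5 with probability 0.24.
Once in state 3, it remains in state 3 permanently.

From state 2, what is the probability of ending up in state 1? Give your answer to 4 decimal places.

0.3901

Let h(s) be the probability of absorption at state 1 starting from transient state s. Then h(state 1) = 1 and h(state 3) = 0. By first-step analysis:
h(state 5) = 0.28·1 + 0.32·h(state 5) + 0.16·h(state 2) + 0.24·0
h(state 2) = 0.16·1 + 0.24·h(state 5) + 0.28·h(state 2) + 0.32·0
Solving: h(state 5) = 0.5035, h(state 2) = 0.3901.
Starting from state 2, the probability is 0.3901.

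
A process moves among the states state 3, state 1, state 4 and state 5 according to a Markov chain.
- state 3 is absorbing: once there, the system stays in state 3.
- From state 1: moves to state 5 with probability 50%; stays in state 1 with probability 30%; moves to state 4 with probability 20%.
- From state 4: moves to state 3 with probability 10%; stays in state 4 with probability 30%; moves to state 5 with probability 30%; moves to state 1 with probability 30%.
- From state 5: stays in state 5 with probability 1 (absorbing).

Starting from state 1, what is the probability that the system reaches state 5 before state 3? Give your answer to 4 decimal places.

0.9535

Let h(s) be the probability of absorption at state 5 starting from transient state s. Then h(state 5) = 1 and h(state 3) = 0. By first-step analysis:
h(state 1) = 0.3·h(state 1) + 0.2·h(state 4) + 0.5·1
h(state 4) = 0.1·0 + 0.3·h(state 1) + 0.3·h(state 4) + 0.3·1
Solving: h(state 1) = 0.9535, h(state 4) = 0.8372.
Starting from state 1, the probability is 0.9535.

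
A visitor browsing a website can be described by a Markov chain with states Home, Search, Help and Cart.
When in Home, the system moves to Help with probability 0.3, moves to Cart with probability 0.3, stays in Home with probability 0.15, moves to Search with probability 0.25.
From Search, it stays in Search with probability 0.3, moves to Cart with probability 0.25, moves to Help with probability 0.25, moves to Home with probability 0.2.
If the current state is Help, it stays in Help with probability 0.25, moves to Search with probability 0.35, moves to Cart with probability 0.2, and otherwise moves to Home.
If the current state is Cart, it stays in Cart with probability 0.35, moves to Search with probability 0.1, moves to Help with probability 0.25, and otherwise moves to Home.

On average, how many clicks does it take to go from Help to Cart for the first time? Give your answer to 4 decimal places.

4.2588

Let t(s) be the expected number of clicks to first reach Cart from state s, with t(Cart) = 0. Conditioning on the first click:
t(Home) = 1 + 0.15·t(Home) + 0.25·t(Search) + 0.3·t(Help)
t(Search) = 1 + 0.2·t(Home) + 0.3·t(Search) + 0.25·t(Help)
t(Help) = 1 + 0.2·t(Home) + 0.35·t(Search) + 0.25·t(Help)
Solving: t(Home) = 3.8725, t(Search) = 4.0560, t(Help) = 4.2588.
Expected clicks from Help to Cart: 4.2588.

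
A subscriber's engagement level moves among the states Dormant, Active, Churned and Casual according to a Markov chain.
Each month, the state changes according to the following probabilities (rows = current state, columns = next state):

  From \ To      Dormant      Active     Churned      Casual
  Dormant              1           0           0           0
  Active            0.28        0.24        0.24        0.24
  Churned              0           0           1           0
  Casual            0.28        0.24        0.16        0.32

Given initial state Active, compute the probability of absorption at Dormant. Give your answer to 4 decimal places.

Let h(s) be the probability of absorption at Dormant starting from transient state s. Then h(Dormant) = 1 and h(Churned) = 0. By first-step analysis:
h(Active) = 0.28·1 + 0.24·h(Active) + 0.24·0 + 0.24·h(Casual)
h(Casual) = 0.28·1 + 0.24·h(Active) + 0.16·0 + 0.32·h(Casual)
Solving: h(Active) = 0.5610, h(Casual) = 0.6098.
Starting from Active, the probability is 0.5610.

0.5610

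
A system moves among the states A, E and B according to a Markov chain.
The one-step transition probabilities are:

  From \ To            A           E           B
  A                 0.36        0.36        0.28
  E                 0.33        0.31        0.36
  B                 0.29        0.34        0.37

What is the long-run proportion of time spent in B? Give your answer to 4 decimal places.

Let the stationary distribution be π with π = πP and π_1 + π_2 + π_3 = 1.
π_1 = 0.36·π_1 + 0.33·π_2 + 0.29·π_3
π_2 = 0.36·π_1 + 0.31·π_2 + 0.34·π_3
Solving with the normalization constraint gives π = (0.3263, 0.3364, 0.3373).
So the stationary probability of B is 0.3373.

0.3373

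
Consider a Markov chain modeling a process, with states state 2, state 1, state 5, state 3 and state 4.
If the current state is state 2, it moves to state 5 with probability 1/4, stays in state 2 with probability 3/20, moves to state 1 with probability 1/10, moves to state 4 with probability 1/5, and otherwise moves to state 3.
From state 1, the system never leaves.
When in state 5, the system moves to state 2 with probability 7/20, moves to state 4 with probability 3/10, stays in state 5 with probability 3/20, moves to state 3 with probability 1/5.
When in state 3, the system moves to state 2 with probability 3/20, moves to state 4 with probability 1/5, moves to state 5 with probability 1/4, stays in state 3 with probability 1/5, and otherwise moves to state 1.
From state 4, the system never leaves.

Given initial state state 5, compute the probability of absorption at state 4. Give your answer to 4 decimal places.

Let h(s) be the probability of absorption at state 4 starting from transient state s. Then h(state 4) = 1 and h(state 1) = 0. By first-step analysis:
h(state 2) = 0.15·h(state 2) + 0.1·0 + 0.25·h(state 5) + 0.3·h(state 3) + 0.2·1
h(state 5) = 0.35·h(state 2) + 0.15·h(state 5) + 0.2·h(state 3) + 0.3·1
h(state 3) = 0.15·h(state 2) + 0.2·0 + 0.25·h(state 5) + 0.2·h(state 3) + 0.2·1
Solving: h(state 2) = 0.6849, h(state 5) = 0.7814, h(state 3) = 0.6226.
Starting from state 5, the probability is 0.7814.

0.7814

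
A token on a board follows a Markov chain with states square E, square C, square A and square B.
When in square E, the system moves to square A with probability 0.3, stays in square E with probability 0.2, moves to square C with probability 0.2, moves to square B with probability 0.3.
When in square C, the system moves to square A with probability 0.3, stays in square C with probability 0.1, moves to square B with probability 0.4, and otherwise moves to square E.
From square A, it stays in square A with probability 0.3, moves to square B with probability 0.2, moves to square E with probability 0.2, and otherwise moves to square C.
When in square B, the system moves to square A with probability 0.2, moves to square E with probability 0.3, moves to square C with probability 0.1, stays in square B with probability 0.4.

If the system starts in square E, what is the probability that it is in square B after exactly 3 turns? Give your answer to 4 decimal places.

0.3230

Propagate the distribution vector 3 turns from square E.
After 0 turns: (1.0000, 0.0000, 0.0000, 0.0000)
After 1 turn: (0.2000, 0.2000, 0.3000, 0.3000)
After 2 turns: (0.2300, 0.1800, 0.2700, 0.3200)
After 3 turns: (0.2320, 0.1770, 0.2680, 0.3230)
P(in square B after 3 turns) = 0.3230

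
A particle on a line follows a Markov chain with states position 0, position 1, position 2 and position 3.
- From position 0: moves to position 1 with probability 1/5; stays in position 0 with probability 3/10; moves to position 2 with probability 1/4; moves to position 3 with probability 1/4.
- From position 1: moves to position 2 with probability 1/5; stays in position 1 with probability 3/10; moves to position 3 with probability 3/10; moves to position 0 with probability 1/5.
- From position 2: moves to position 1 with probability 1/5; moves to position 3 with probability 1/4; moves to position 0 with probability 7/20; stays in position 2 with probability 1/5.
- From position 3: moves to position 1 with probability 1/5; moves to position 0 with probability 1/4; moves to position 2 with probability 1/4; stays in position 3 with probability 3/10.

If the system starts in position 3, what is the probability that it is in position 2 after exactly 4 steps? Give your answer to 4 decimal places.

0.2275

Propagate the distribution vector 4 steps from position 3.
After 0 steps: (0.0000, 0.0000, 0.0000, 1.0000)
After 1 step: (0.2500, 0.2000, 0.2500, 0.3000)
After 2 steps: (0.2775, 0.2200, 0.2275, 0.2750)
After 3 steps: (0.2756, 0.2220, 0.2276, 0.2748)
After 4 steps: (0.2754, 0.2222, 0.2275, 0.2748)
P(in position 2 after 4 steps) = 0.2275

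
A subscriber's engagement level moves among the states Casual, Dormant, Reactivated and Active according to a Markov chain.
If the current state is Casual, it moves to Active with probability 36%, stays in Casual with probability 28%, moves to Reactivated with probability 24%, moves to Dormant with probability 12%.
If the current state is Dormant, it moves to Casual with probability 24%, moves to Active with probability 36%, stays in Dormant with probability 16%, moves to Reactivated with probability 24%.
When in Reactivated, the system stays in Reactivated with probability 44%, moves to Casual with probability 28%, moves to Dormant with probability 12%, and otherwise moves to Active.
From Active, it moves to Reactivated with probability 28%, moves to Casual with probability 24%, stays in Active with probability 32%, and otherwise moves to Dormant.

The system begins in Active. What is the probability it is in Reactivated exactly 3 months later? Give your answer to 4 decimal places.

Propagate the distribution vector 3 months from Active.
After 0 months: (0.0000, 0.0000, 0.0000, 1.0000)
After 1 month: (0.2400, 0.1600, 0.2800, 0.3200)
After 2 months: (0.2608, 0.1392, 0.3088, 0.2912)
After 3 months: (0.2628, 0.1372, 0.3134, 0.2866)
P(in Reactivated after 3 months) = 0.3134

0.3134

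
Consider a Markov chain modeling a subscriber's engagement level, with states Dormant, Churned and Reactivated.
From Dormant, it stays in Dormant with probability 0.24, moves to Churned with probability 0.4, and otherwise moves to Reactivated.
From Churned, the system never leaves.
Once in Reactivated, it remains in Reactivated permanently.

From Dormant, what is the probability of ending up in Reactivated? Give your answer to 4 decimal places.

0.4737

Let h(s) be the probability of absorption at Reactivated starting from transient state s. Then h(Reactivated) = 1 and h(Churned) = 0. By first-step analysis:
h(Dormant) = 0.24·h(Dormant) + 0.4·0 + 0.36·1
Solving: h(Dormant) = 0.4737.
Starting from Dormant, the probability is 0.4737.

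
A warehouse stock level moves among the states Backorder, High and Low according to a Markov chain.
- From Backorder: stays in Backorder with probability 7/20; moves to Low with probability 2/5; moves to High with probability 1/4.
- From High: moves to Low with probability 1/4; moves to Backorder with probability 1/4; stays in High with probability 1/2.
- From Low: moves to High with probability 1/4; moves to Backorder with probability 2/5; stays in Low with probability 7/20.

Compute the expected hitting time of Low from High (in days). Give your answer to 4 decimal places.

Let t(s) be the expected number of days to first reach Low from state s, with t(Low) = 0. Conditioning on the first day:
t(Backorder) = 1 + 0.35·t(Backorder) + 0.25·t(High)
t(High) = 1 + 0.25·t(Backorder) + 0.5·t(High)
Solving: t(Backorder) = 2.8571, t(High) = 3.4286.
Expected days from High to Low: 3.4286.

3.4286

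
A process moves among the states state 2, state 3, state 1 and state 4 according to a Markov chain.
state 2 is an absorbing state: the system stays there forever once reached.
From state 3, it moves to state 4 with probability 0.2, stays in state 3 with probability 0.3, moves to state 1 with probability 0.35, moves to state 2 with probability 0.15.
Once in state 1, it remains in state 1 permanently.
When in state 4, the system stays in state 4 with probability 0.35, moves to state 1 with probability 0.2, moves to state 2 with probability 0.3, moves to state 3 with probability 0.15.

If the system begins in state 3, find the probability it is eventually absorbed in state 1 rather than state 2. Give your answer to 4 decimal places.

0.6294

Let h(s) be the probability of absorption at state 1 starting from transient state s. Then h(state 1) = 1 and h(state 2) = 0. By first-step analysis:
h(state 3) = 0.15·0 + 0.3·h(state 3) + 0.35·1 + 0.2·h(state 4)
h(state 4) = 0.3·0 + 0.15·h(state 3) + 0.2·1 + 0.35·h(state 4)
Solving: h(state 3) = 0.6294, h(state 4) = 0.4529.
Starting from state 3, the probability is 0.6294.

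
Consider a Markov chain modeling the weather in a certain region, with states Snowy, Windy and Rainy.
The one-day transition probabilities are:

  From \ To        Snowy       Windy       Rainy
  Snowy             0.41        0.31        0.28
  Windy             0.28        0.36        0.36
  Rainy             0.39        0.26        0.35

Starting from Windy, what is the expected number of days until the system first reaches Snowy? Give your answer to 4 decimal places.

3.1328

Let t(s) be the expected number of days to first reach Snowy from state s, with t(Snowy) = 0. Conditioning on the first day:
t(Windy) = 1 + 0.36·t(Windy) + 0.36·t(Rainy)
t(Rainy) = 1 + 0.26·t(Windy) + 0.35·t(Rainy)
Solving: t(Windy) = 3.1328, t(Rainy) = 2.7916.
Expected days from Windy to Snowy: 3.1328.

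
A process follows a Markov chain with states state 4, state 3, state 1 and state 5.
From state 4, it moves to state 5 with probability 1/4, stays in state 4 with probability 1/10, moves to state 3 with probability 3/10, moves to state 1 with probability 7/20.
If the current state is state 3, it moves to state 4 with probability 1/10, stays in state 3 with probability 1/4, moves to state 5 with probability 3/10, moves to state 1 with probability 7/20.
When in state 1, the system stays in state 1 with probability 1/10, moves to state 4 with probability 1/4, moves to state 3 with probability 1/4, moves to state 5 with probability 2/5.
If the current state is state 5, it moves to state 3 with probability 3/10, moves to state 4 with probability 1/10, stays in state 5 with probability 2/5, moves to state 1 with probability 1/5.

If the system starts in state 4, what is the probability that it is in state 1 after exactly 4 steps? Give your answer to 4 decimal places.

0.2373

Propagate the distribution vector 4 steps from state 4.
After 0 steps: (1.0000, 0.0000, 0.0000, 0.0000)
After 1 step: (0.1000, 0.3000, 0.3500, 0.2500)
After 2 steps: (0.1525, 0.2675, 0.2250, 0.3550)
After 3 steps: (0.1338, 0.2754, 0.2405, 0.3504)
After 4 steps: (0.1361, 0.2742, 0.2373, 0.3524)
P(in state 1 after 4 steps) = 0.2373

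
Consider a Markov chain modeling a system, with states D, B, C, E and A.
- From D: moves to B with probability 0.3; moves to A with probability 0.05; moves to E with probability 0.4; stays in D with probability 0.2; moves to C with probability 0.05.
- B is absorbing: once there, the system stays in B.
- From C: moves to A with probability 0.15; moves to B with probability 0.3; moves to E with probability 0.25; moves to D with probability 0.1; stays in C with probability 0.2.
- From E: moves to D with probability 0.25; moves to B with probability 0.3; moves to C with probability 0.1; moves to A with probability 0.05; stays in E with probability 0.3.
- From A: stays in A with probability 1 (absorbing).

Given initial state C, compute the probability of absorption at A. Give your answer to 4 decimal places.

Let h(s) be the probability of absorption at A starting from transient state s. Then h(A) = 1 and h(B) = 0. By first-step analysis:
h(D) = 0.2·h(D) + 0.3·0 + 0.05·h(C) + 0.4·h(E) + 0.05·1
h(C) = 0.1·h(D) + 0.3·0 + 0.2·h(C) + 0.25·h(E) + 0.15·1
h(E) = 0.25·h(D) + 0.3·0 + 0.1·h(C) + 0.3·h(E) + 0.05·1
Solving: h(D) = 0.1619, h(C) = 0.2597, h(E) = 0.1664.
Starting from C, the probability is 0.2597.

0.2597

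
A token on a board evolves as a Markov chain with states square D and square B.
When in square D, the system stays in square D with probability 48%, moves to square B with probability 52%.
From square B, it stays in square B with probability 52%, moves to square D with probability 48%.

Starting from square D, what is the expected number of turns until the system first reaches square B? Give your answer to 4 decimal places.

Let t(s) be the expected number of turns to first reach square B from state s, with t(square B) = 0. Conditioning on the first turn:
t(square D) = 1 + 0.48·t(square D)
Solving: t(square D) = 1.9231.
Expected turns from square D to square B: 1.9231.

1.9231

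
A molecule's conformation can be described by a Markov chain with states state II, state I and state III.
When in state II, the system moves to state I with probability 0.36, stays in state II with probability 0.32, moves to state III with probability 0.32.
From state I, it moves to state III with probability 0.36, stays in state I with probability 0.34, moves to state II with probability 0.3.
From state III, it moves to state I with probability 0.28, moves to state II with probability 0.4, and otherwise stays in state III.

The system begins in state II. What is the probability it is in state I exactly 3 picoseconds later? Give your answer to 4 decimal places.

Propagate the distribution vector 3 picoseconds from state II.
After 0 picoseconds: (1.0000, 0.0000, 0.0000)
After 1 picosecond: (0.3200, 0.3600, 0.3200)
After 2 picoseconds: (0.3384, 0.3272, 0.3344)
After 3 picoseconds: (0.3402, 0.3267, 0.3331)
P(in state I after 3 picoseconds) = 0.3267

0.3267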